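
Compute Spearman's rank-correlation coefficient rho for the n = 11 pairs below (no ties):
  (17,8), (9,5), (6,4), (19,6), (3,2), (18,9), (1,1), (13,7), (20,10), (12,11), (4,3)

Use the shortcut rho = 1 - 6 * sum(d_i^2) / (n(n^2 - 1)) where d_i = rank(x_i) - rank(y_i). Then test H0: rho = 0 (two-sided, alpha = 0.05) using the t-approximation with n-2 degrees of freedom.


Step 1: Rank x and y separately (midranks; no ties here).
rank(x): 17->8, 9->5, 6->4, 19->10, 3->2, 18->9, 1->1, 13->7, 20->11, 12->6, 4->3
rank(y): 8->8, 5->5, 4->4, 6->6, 2->2, 9->9, 1->1, 7->7, 10->10, 11->11, 3->3
Step 2: d_i = R_x(i) - R_y(i); compute d_i^2.
  (8-8)^2=0, (5-5)^2=0, (4-4)^2=0, (10-6)^2=16, (2-2)^2=0, (9-9)^2=0, (1-1)^2=0, (7-7)^2=0, (11-10)^2=1, (6-11)^2=25, (3-3)^2=0
sum(d^2) = 42.
Step 3: rho = 1 - 6*42 / (11*(11^2 - 1)) = 1 - 252/1320 = 0.809091.
Step 4: Under H0, t = rho * sqrt((n-2)/(1-rho^2)) = 4.1302 ~ t(9).
Step 5: Two-sided p-value from the t-distribution with 9 df = 0.002559.
Step 6: alpha = 0.05. reject H0.

rho = 0.8091, p = 0.002559, reject H0 at alpha = 0.05.


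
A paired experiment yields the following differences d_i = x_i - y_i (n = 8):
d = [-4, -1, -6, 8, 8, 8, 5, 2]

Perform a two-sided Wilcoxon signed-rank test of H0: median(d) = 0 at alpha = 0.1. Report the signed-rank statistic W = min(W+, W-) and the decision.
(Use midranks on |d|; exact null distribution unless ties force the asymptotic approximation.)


Step 1: Drop any zero differences (none here) and take |d_i|.
|d| = [4, 1, 6, 8, 8, 8, 5, 2]
Step 2: Midrank |d_i| (ties get averaged ranks).
ranks: |4|->3, |1|->1, |6|->5, |8|->7, |8|->7, |8|->7, |5|->4, |2|->2
Step 3: Attach original signs; sum ranks with positive sign and with negative sign.
W+ = 7 + 7 + 7 + 4 + 2 = 27
W- = 3 + 1 + 5 = 9
(Check: W+ + W- = 36 should equal n(n+1)/2 = 36.)
Step 4: Test statistic W = min(W+, W-) = 9.
Step 5: Ties in |d|, so use the tie-corrected normal approximation.
        E[W] = n(n+1)/4 = 8*9/4 = 18.
        Tie groups: |d|=8 (t=3); sum(t^3 - t) = 24.
        Var[W] = n(n+1)(2n+1)/24 - sum(t^3-t)/48 = 1224/24 - 24/48 = 50.5.
        z = (W - E[W]) / sqrt(Var[W]) = (9 - 18) / 7.1063 = -1.2665.
        Two-sided p = 2*Phi(z) = 0.205343.
Step 6: alpha = 0.1. fail to reject H0.

W+ = 27, W- = 9, W = min = 9, p = 0.205343, fail to reject H0.


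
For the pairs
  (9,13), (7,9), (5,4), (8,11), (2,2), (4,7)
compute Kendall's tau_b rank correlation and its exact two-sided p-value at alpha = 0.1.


Step 1: Enumerate the 15 unordered pairs (i,j) with i<j and classify each by sign(x_j-x_i) * sign(y_j-y_i).
  (1,2):dx=-2,dy=-4->C; (1,3):dx=-4,dy=-9->C; (1,4):dx=-1,dy=-2->C; (1,5):dx=-7,dy=-11->C
  (1,6):dx=-5,dy=-6->C; (2,3):dx=-2,dy=-5->C; (2,4):dx=+1,dy=+2->C; (2,5):dx=-5,dy=-7->C
  (2,6):dx=-3,dy=-2->C; (3,4):dx=+3,dy=+7->C; (3,5):dx=-3,dy=-2->C; (3,6):dx=-1,dy=+3->D
  (4,5):dx=-6,dy=-9->C; (4,6):dx=-4,dy=-4->C; (5,6):dx=+2,dy=+5->C
Step 2: C = 14, D = 1, total pairs = 15.
Step 3: tau = (C - D)/(n(n-1)/2) = (14 - 1)/15 = 0.866667.
Step 4: Exact two-sided p-value (enumerate n! = 720 permutations of y under H0): p = 0.016667.
Step 5: alpha = 0.1. reject H0.

tau_b = 0.8667 (C=14, D=1), p = 0.016667, reject H0.


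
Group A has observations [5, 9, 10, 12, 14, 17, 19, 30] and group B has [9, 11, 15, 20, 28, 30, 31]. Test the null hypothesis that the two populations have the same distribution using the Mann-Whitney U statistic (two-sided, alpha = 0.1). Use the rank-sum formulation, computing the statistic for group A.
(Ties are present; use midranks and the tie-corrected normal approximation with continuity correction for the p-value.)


Step 1: Combine and sort all 15 observations; assign midranks.
sorted (value, group): (5,X), (9,X), (9,Y), (10,X), (11,Y), (12,X), (14,X), (15,Y), (17,X), (19,X), (20,Y), (28,Y), (30,X), (30,Y), (31,Y)
ranks: 5->1, 9->2.5, 9->2.5, 10->4, 11->5, 12->6, 14->7, 15->8, 17->9, 19->10, 20->11, 28->12, 30->13.5, 30->13.5, 31->15
Step 2: Rank sum for X: R1 = 1 + 2.5 + 4 + 6 + 7 + 9 + 10 + 13.5 = 53.
Step 3: U_X = R1 - n1(n1+1)/2 = 53 - 8*9/2 = 53 - 36 = 17.
       U_Y = n1*n2 - U_X = 56 - 17 = 39.
Step 4: Ties are present, so use the tie-corrected normal approximation (with continuity correction) for the p-value.
Step 5: p-value = 0.223485; compare to alpha = 0.1. fail to reject H0.

U_X = 17, p = 0.223485, fail to reject H0 at alpha = 0.1.


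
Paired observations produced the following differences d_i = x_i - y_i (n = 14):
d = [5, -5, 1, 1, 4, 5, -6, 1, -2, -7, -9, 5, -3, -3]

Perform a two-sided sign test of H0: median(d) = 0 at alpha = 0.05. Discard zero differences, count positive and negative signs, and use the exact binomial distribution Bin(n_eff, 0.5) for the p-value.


Step 1: Discard zero differences. Original n = 14; n_eff = number of nonzero differences = 14.
Nonzero differences (with sign): +5, -5, +1, +1, +4, +5, -6, +1, -2, -7, -9, +5, -3, -3
Step 2: Count signs: positive = 7, negative = 7.
Step 3: Under H0: P(positive) = 0.5, so the number of positives S ~ Bin(14, 0.5).
Step 4: Two-sided exact p-value = sum of Bin(14,0.5) probabilities at or below the observed probability = 1.000000.
Step 5: alpha = 0.05. fail to reject H0.

n_eff = 14, pos = 7, neg = 7, p = 1.000000, fail to reject H0.


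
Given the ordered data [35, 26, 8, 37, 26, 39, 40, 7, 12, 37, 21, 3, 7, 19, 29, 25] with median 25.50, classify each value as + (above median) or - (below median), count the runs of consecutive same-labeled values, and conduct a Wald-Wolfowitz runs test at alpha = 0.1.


Step 1: Compute median = 25.50; label A = above, B = below.
Labels in order: AABAAAABBABBBBAB  (n_A = 8, n_B = 8)
Step 2: Count runs R = 8.
Step 3: Under H0 (random ordering), E[R] = 2*n_A*n_B/(n_A+n_B) + 1 = 2*8*8/16 + 1 = 9.0000.
        Var[R] = 2*n_A*n_B*(2*n_A*n_B - n_A - n_B) / ((n_A+n_B)^2 * (n_A+n_B-1)) = 14336/3840 = 3.7333.
        SD[R] = 1.9322.
Step 4: Continuity-corrected z = (R + 0.5 - E[R]) / SD[R] = (8 + 0.5 - 9.0000) / 1.9322 = -0.2588.
Step 5: Two-sided p-value via normal approximation = 2*(1 - Phi(|z|)) = 0.795809.
Step 6: alpha = 0.1. fail to reject H0.

R = 8, z = -0.2588, p = 0.795809, fail to reject H0.


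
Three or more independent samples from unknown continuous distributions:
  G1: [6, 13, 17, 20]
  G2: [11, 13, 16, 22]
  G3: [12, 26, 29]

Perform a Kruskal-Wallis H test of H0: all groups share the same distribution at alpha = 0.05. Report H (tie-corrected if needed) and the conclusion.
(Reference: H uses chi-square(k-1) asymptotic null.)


Step 1: Combine all N = 11 observations and assign midranks.
sorted (value, group, rank): (6,G1,1), (11,G2,2), (12,G3,3), (13,G1,4.5), (13,G2,4.5), (16,G2,6), (17,G1,7), (20,G1,8), (22,G2,9), (26,G3,10), (29,G3,11)
Step 2: Sum ranks within each group.
R_1 = 20.5 (n_1 = 4)
R_2 = 21.5 (n_2 = 4)
R_3 = 24 (n_3 = 3)
Step 3: H = 12/(N(N+1)) * sum(R_i^2/n_i) - 3(N+1)
     = 12/(11*12) * (20.5^2/4 + 21.5^2/4 + 24^2/3) - 3*12
     = 0.090909 * 412.625 - 36
     = 1.511364.
Step 4: Ties present; correction factor C = 1 - 6/(11^3 - 11) = 0.995455. Corrected H = 1.511364 / 0.995455 = 1.518265.
Step 5: Under H0, H ~ chi^2(2); p-value = 0.468072.
Step 6: alpha = 0.05. fail to reject H0.

H = 1.5183, df = 2, p = 0.468072, fail to reject H0.


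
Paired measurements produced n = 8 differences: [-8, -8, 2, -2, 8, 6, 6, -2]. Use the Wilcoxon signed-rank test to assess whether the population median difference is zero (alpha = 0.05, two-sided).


Step 1: Drop any zero differences (none here) and take |d_i|.
|d| = [8, 8, 2, 2, 8, 6, 6, 2]
Step 2: Midrank |d_i| (ties get averaged ranks).
ranks: |8|->7, |8|->7, |2|->2, |2|->2, |8|->7, |6|->4.5, |6|->4.5, |2|->2
Step 3: Attach original signs; sum ranks with positive sign and with negative sign.
W+ = 2 + 7 + 4.5 + 4.5 = 18
W- = 7 + 7 + 2 + 2 = 18
(Check: W+ + W- = 36 should equal n(n+1)/2 = 36.)
Step 4: Test statistic W = min(W+, W-) = 18.
Step 5: Ties in |d|, so use the tie-corrected normal approximation.
        E[W] = n(n+1)/4 = 8*9/4 = 18.
        Tie groups: |d|=2 (t=3), |d|=6 (t=2), |d|=8 (t=3); sum(t^3 - t) = 54.
        Var[W] = n(n+1)(2n+1)/24 - sum(t^3-t)/48 = 1224/24 - 54/48 = 49.875.
        z = (W - E[W]) / sqrt(Var[W]) = (18 - 18) / 7.0622 = 0.0000.
        Two-sided p = 2*Phi(z) = 1.000000.
Step 6: alpha = 0.05. fail to reject H0.

W+ = 18, W- = 18, W = min = 18, p = 1.000000, fail to reject H0.


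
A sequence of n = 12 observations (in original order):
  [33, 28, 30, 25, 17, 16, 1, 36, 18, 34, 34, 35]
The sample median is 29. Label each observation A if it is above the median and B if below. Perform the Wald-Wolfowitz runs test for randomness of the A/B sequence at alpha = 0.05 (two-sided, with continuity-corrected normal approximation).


Step 1: Compute median = 29; label A = above, B = below.
Labels in order: ABABBBBABAAA  (n_A = 6, n_B = 6)
Step 2: Count runs R = 7.
Step 3: Under H0 (random ordering), E[R] = 2*n_A*n_B/(n_A+n_B) + 1 = 2*6*6/12 + 1 = 7.0000.
        Var[R] = 2*n_A*n_B*(2*n_A*n_B - n_A - n_B) / ((n_A+n_B)^2 * (n_A+n_B-1)) = 4320/1584 = 2.7273.
        SD[R] = 1.6514.
Step 4: R = E[R], so z = 0 with no continuity correction.
Step 5: Two-sided p-value via normal approximation = 2*(1 - Phi(|z|)) = 1.000000.
Step 6: alpha = 0.05. fail to reject H0.

R = 7, z = 0.0000, p = 1.000000, fail to reject H0.


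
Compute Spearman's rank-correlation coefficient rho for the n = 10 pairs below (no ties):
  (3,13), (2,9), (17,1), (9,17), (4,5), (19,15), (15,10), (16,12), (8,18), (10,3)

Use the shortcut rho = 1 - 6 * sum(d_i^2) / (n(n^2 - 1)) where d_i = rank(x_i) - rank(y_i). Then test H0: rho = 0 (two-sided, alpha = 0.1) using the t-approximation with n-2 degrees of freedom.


Step 1: Rank x and y separately (midranks; no ties here).
rank(x): 3->2, 2->1, 17->9, 9->5, 4->3, 19->10, 15->7, 16->8, 8->4, 10->6
rank(y): 13->7, 9->4, 1->1, 17->9, 5->3, 15->8, 10->5, 12->6, 18->10, 3->2
Step 2: d_i = R_x(i) - R_y(i); compute d_i^2.
  (2-7)^2=25, (1-4)^2=9, (9-1)^2=64, (5-9)^2=16, (3-3)^2=0, (10-8)^2=4, (7-5)^2=4, (8-6)^2=4, (4-10)^2=36, (6-2)^2=16
sum(d^2) = 178.
Step 3: rho = 1 - 6*178 / (10*(10^2 - 1)) = 1 - 1068/990 = -0.078788.
Step 4: Under H0, t = rho * sqrt((n-2)/(1-rho^2)) = -0.2235 ~ t(8).
Step 5: Two-sided p-value from the t-distribution with 8 df = 0.828717.
Step 6: alpha = 0.1. fail to reject H0.

rho = -0.0788, p = 0.828717, fail to reject H0 at alpha = 0.1.


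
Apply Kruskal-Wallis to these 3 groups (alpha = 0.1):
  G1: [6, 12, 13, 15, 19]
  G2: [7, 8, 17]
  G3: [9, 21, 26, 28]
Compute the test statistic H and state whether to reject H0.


Step 1: Combine all N = 12 observations and assign midranks.
sorted (value, group, rank): (6,G1,1), (7,G2,2), (8,G2,3), (9,G3,4), (12,G1,5), (13,G1,6), (15,G1,7), (17,G2,8), (19,G1,9), (21,G3,10), (26,G3,11), (28,G3,12)
Step 2: Sum ranks within each group.
R_1 = 28 (n_1 = 5)
R_2 = 13 (n_2 = 3)
R_3 = 37 (n_3 = 4)
Step 3: H = 12/(N(N+1)) * sum(R_i^2/n_i) - 3(N+1)
     = 12/(12*13) * (28^2/5 + 13^2/3 + 37^2/4) - 3*13
     = 0.076923 * 555.383 - 39
     = 3.721795.
Step 4: No ties, so H is used without correction.
Step 5: Under H0, H ~ chi^2(2); p-value = 0.155533.
Step 6: alpha = 0.1. fail to reject H0.

H = 3.7218, df = 2, p = 0.155533, fail to reject H0.


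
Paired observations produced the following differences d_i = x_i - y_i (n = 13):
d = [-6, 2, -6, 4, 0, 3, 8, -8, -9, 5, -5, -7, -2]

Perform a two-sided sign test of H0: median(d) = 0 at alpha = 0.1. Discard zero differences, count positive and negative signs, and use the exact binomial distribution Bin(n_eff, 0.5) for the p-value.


Step 1: Discard zero differences. Original n = 13; n_eff = number of nonzero differences = 12.
Nonzero differences (with sign): -6, +2, -6, +4, +3, +8, -8, -9, +5, -5, -7, -2
Step 2: Count signs: positive = 5, negative = 7.
Step 3: Under H0: P(positive) = 0.5, so the number of positives S ~ Bin(12, 0.5).
Step 4: Two-sided exact p-value = sum of Bin(12,0.5) probabilities at or below the observed probability = 0.774414.
Step 5: alpha = 0.1. fail to reject H0.

n_eff = 12, pos = 5, neg = 7, p = 0.774414, fail to reject H0.


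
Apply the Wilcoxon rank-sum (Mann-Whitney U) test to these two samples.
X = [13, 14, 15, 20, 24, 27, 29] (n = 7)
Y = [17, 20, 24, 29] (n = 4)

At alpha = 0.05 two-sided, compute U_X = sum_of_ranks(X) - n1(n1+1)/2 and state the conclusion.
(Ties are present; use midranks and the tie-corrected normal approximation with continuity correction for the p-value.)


Step 1: Combine and sort all 11 observations; assign midranks.
sorted (value, group): (13,X), (14,X), (15,X), (17,Y), (20,X), (20,Y), (24,X), (24,Y), (27,X), (29,X), (29,Y)
ranks: 13->1, 14->2, 15->3, 17->4, 20->5.5, 20->5.5, 24->7.5, 24->7.5, 27->9, 29->10.5, 29->10.5
Step 2: Rank sum for X: R1 = 1 + 2 + 3 + 5.5 + 7.5 + 9 + 10.5 = 38.5.
Step 3: U_X = R1 - n1(n1+1)/2 = 38.5 - 7*8/2 = 38.5 - 28 = 10.5.
       U_Y = n1*n2 - U_X = 28 - 10.5 = 17.5.
Step 4: Ties are present, so use the tie-corrected normal approximation (with continuity correction) for the p-value.
Step 5: p-value = 0.568100; compare to alpha = 0.05. fail to reject H0.

U_X = 10.5, p = 0.568100, fail to reject H0 at alpha = 0.05.


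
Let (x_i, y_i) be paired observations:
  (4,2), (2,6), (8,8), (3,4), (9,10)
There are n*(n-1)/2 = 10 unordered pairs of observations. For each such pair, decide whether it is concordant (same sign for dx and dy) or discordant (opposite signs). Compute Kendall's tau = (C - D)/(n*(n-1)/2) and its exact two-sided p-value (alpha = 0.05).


Step 1: Enumerate the 10 unordered pairs (i,j) with i<j and classify each by sign(x_j-x_i) * sign(y_j-y_i).
  (1,2):dx=-2,dy=+4->D; (1,3):dx=+4,dy=+6->C; (1,4):dx=-1,dy=+2->D; (1,5):dx=+5,dy=+8->C
  (2,3):dx=+6,dy=+2->C; (2,4):dx=+1,dy=-2->D; (2,5):dx=+7,dy=+4->C; (3,4):dx=-5,dy=-4->C
  (3,5):dx=+1,dy=+2->C; (4,5):dx=+6,dy=+6->C
Step 2: C = 7, D = 3, total pairs = 10.
Step 3: tau = (C - D)/(n(n-1)/2) = (7 - 3)/10 = 0.400000.
Step 4: Exact two-sided p-value (enumerate n! = 120 permutations of y under H0): p = 0.483333.
Step 5: alpha = 0.05. fail to reject H0.

tau_b = 0.4000 (C=7, D=3), p = 0.483333, fail to reject H0.


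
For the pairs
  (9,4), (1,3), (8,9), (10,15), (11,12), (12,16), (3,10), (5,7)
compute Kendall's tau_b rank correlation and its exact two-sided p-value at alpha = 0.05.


Step 1: Enumerate the 28 unordered pairs (i,j) with i<j and classify each by sign(x_j-x_i) * sign(y_j-y_i).
  (1,2):dx=-8,dy=-1->C; (1,3):dx=-1,dy=+5->D; (1,4):dx=+1,dy=+11->C; (1,5):dx=+2,dy=+8->C
  (1,6):dx=+3,dy=+12->C; (1,7):dx=-6,dy=+6->D; (1,8):dx=-4,dy=+3->D; (2,3):dx=+7,dy=+6->C
  (2,4):dx=+9,dy=+12->C; (2,5):dx=+10,dy=+9->C; (2,6):dx=+11,dy=+13->C; (2,7):dx=+2,dy=+7->C
  (2,8):dx=+4,dy=+4->C; (3,4):dx=+2,dy=+6->C; (3,5):dx=+3,dy=+3->C; (3,6):dx=+4,dy=+7->C
  (3,7):dx=-5,dy=+1->D; (3,8):dx=-3,dy=-2->C; (4,5):dx=+1,dy=-3->D; (4,6):dx=+2,dy=+1->C
  (4,7):dx=-7,dy=-5->C; (4,8):dx=-5,dy=-8->C; (5,6):dx=+1,dy=+4->C; (5,7):dx=-8,dy=-2->C
  (5,8):dx=-6,dy=-5->C; (6,7):dx=-9,dy=-6->C; (6,8):dx=-7,dy=-9->C; (7,8):dx=+2,dy=-3->D
Step 2: C = 22, D = 6, total pairs = 28.
Step 3: tau = (C - D)/(n(n-1)/2) = (22 - 6)/28 = 0.571429.
Step 4: Exact two-sided p-value (enumerate n! = 40320 permutations of y under H0): p = 0.061012.
Step 5: alpha = 0.05. fail to reject H0.

tau_b = 0.5714 (C=22, D=6), p = 0.061012, fail to reject H0.


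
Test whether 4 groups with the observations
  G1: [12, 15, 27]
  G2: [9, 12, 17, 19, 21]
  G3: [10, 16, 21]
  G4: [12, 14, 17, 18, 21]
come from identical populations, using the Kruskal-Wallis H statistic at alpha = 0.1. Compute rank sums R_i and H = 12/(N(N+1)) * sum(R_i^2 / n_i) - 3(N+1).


Step 1: Combine all N = 16 observations and assign midranks.
sorted (value, group, rank): (9,G2,1), (10,G3,2), (12,G1,4), (12,G2,4), (12,G4,4), (14,G4,6), (15,G1,7), (16,G3,8), (17,G2,9.5), (17,G4,9.5), (18,G4,11), (19,G2,12), (21,G2,14), (21,G3,14), (21,G4,14), (27,G1,16)
Step 2: Sum ranks within each group.
R_1 = 27 (n_1 = 3)
R_2 = 40.5 (n_2 = 5)
R_3 = 24 (n_3 = 3)
R_4 = 44.5 (n_4 = 5)
Step 3: H = 12/(N(N+1)) * sum(R_i^2/n_i) - 3(N+1)
     = 12/(16*17) * (27^2/3 + 40.5^2/5 + 24^2/3 + 44.5^2/5) - 3*17
     = 0.044118 * 1159.1 - 51
     = 0.136765.
Step 4: Ties present; correction factor C = 1 - 54/(16^3 - 16) = 0.986765. Corrected H = 0.136765 / 0.986765 = 0.138599.
Step 5: Under H0, H ~ chi^2(3); p-value = 0.986833.
Step 6: alpha = 0.1. fail to reject H0.

H = 0.1386, df = 3, p = 0.986833, fail to reject H0.


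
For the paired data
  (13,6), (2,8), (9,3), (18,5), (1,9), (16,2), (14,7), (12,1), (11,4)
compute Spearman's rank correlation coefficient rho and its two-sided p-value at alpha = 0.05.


Step 1: Rank x and y separately (midranks; no ties here).
rank(x): 13->6, 2->2, 9->3, 18->9, 1->1, 16->8, 14->7, 12->5, 11->4
rank(y): 6->6, 8->8, 3->3, 5->5, 9->9, 2->2, 7->7, 1->1, 4->4
Step 2: d_i = R_x(i) - R_y(i); compute d_i^2.
  (6-6)^2=0, (2-8)^2=36, (3-3)^2=0, (9-5)^2=16, (1-9)^2=64, (8-2)^2=36, (7-7)^2=0, (5-1)^2=16, (4-4)^2=0
sum(d^2) = 168.
Step 3: rho = 1 - 6*168 / (9*(9^2 - 1)) = 1 - 1008/720 = -0.400000.
Step 4: Under H0, t = rho * sqrt((n-2)/(1-rho^2)) = -1.1547 ~ t(7).
Step 5: Two-sided p-value from the t-distribution with 7 df = 0.286105.
Step 6: alpha = 0.05. fail to reject H0.

rho = -0.4000, p = 0.286105, fail to reject H0 at alpha = 0.05.


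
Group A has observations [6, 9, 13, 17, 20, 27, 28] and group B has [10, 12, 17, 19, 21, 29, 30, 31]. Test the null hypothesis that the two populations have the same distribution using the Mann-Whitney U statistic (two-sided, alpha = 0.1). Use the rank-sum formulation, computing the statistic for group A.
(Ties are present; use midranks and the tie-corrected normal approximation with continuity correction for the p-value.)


Step 1: Combine and sort all 15 observations; assign midranks.
sorted (value, group): (6,X), (9,X), (10,Y), (12,Y), (13,X), (17,X), (17,Y), (19,Y), (20,X), (21,Y), (27,X), (28,X), (29,Y), (30,Y), (31,Y)
ranks: 6->1, 9->2, 10->3, 12->4, 13->5, 17->6.5, 17->6.5, 19->8, 20->9, 21->10, 27->11, 28->12, 29->13, 30->14, 31->15
Step 2: Rank sum for X: R1 = 1 + 2 + 5 + 6.5 + 9 + 11 + 12 = 46.5.
Step 3: U_X = R1 - n1(n1+1)/2 = 46.5 - 7*8/2 = 46.5 - 28 = 18.5.
       U_Y = n1*n2 - U_X = 56 - 18.5 = 37.5.
Step 4: Ties are present, so use the tie-corrected normal approximation (with continuity correction) for the p-value.
Step 5: p-value = 0.297190; compare to alpha = 0.1. fail to reject H0.

U_X = 18.5, p = 0.297190, fail to reject H0 at alpha = 0.1.


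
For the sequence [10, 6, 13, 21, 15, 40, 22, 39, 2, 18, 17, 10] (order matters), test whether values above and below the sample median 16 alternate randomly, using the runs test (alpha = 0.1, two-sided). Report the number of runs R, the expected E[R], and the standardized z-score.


Step 1: Compute median = 16; label A = above, B = below.
Labels in order: BBBABAAABAAB  (n_A = 6, n_B = 6)
Step 2: Count runs R = 7.
Step 3: Under H0 (random ordering), E[R] = 2*n_A*n_B/(n_A+n_B) + 1 = 2*6*6/12 + 1 = 7.0000.
        Var[R] = 2*n_A*n_B*(2*n_A*n_B - n_A - n_B) / ((n_A+n_B)^2 * (n_A+n_B-1)) = 4320/1584 = 2.7273.
        SD[R] = 1.6514.
Step 4: R = E[R], so z = 0 with no continuity correction.
Step 5: Two-sided p-value via normal approximation = 2*(1 - Phi(|z|)) = 1.000000.
Step 6: alpha = 0.1. fail to reject H0.

R = 7, z = 0.0000, p = 1.000000, fail to reject H0.


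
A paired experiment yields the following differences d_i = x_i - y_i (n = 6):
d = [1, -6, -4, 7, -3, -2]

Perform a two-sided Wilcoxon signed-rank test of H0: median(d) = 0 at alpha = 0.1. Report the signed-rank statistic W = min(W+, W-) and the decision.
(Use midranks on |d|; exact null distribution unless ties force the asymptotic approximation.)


Step 1: Drop any zero differences (none here) and take |d_i|.
|d| = [1, 6, 4, 7, 3, 2]
Step 2: Midrank |d_i| (ties get averaged ranks).
ranks: |1|->1, |6|->5, |4|->4, |7|->6, |3|->3, |2|->2
Step 3: Attach original signs; sum ranks with positive sign and with negative sign.
W+ = 1 + 6 = 7
W- = 5 + 4 + 3 + 2 = 14
(Check: W+ + W- = 21 should equal n(n+1)/2 = 21.)
Step 4: Test statistic W = min(W+, W-) = 7.
Step 5: No ties, so the exact null distribution over the 2^6 = 64 sign assignments gives the two-sided p-value = 0.562500.
Step 6: alpha = 0.1. fail to reject H0.

W+ = 7, W- = 14, W = min = 7, p = 0.562500, fail to reject H0.


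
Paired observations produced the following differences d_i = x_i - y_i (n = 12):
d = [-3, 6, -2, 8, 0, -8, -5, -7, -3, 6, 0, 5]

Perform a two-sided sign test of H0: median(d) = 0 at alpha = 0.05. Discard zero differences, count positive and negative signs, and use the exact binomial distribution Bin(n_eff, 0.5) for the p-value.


Step 1: Discard zero differences. Original n = 12; n_eff = number of nonzero differences = 10.
Nonzero differences (with sign): -3, +6, -2, +8, -8, -5, -7, -3, +6, +5
Step 2: Count signs: positive = 4, negative = 6.
Step 3: Under H0: P(positive) = 0.5, so the number of positives S ~ Bin(10, 0.5).
Step 4: Two-sided exact p-value = sum of Bin(10,0.5) probabilities at or below the observed probability = 0.753906.
Step 5: alpha = 0.05. fail to reject H0.

n_eff = 10, pos = 4, neg = 6, p = 0.753906, fail to reject H0.


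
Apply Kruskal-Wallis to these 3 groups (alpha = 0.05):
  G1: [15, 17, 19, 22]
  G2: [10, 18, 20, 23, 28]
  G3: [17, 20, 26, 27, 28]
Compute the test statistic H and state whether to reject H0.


Step 1: Combine all N = 14 observations and assign midranks.
sorted (value, group, rank): (10,G2,1), (15,G1,2), (17,G1,3.5), (17,G3,3.5), (18,G2,5), (19,G1,6), (20,G2,7.5), (20,G3,7.5), (22,G1,9), (23,G2,10), (26,G3,11), (27,G3,12), (28,G2,13.5), (28,G3,13.5)
Step 2: Sum ranks within each group.
R_1 = 20.5 (n_1 = 4)
R_2 = 37 (n_2 = 5)
R_3 = 47.5 (n_3 = 5)
Step 3: H = 12/(N(N+1)) * sum(R_i^2/n_i) - 3(N+1)
     = 12/(14*15) * (20.5^2/4 + 37^2/5 + 47.5^2/5) - 3*15
     = 0.057143 * 830.112 - 45
     = 2.435000.
Step 4: Ties present; correction factor C = 1 - 18/(14^3 - 14) = 0.993407. Corrected H = 2.435000 / 0.993407 = 2.451162.
Step 5: Under H0, H ~ chi^2(2); p-value = 0.293587.
Step 6: alpha = 0.05. fail to reject H0.

H = 2.4512, df = 2, p = 0.293587, fail to reject H0.


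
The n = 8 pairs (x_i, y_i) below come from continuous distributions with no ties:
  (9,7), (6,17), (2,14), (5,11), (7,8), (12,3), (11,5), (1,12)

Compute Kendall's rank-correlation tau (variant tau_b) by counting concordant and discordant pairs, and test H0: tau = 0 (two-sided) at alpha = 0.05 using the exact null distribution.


Step 1: Enumerate the 28 unordered pairs (i,j) with i<j and classify each by sign(x_j-x_i) * sign(y_j-y_i).
  (1,2):dx=-3,dy=+10->D; (1,3):dx=-7,dy=+7->D; (1,4):dx=-4,dy=+4->D; (1,5):dx=-2,dy=+1->D
  (1,6):dx=+3,dy=-4->D; (1,7):dx=+2,dy=-2->D; (1,8):dx=-8,dy=+5->D; (2,3):dx=-4,dy=-3->C
  (2,4):dx=-1,dy=-6->C; (2,5):dx=+1,dy=-9->D; (2,6):dx=+6,dy=-14->D; (2,7):dx=+5,dy=-12->D
  (2,8):dx=-5,dy=-5->C; (3,4):dx=+3,dy=-3->D; (3,5):dx=+5,dy=-6->D; (3,6):dx=+10,dy=-11->D
  (3,7):dx=+9,dy=-9->D; (3,8):dx=-1,dy=-2->C; (4,5):dx=+2,dy=-3->D; (4,6):dx=+7,dy=-8->D
  (4,7):dx=+6,dy=-6->D; (4,8):dx=-4,dy=+1->D; (5,6):dx=+5,dy=-5->D; (5,7):dx=+4,dy=-3->D
  (5,8):dx=-6,dy=+4->D; (6,7):dx=-1,dy=+2->D; (6,8):dx=-11,dy=+9->D; (7,8):dx=-10,dy=+7->D
Step 2: C = 4, D = 24, total pairs = 28.
Step 3: tau = (C - D)/(n(n-1)/2) = (4 - 24)/28 = -0.714286.
Step 4: Exact two-sided p-value (enumerate n! = 40320 permutations of y under H0): p = 0.014137.
Step 5: alpha = 0.05. reject H0.

tau_b = -0.7143 (C=4, D=24), p = 0.014137, reject H0.


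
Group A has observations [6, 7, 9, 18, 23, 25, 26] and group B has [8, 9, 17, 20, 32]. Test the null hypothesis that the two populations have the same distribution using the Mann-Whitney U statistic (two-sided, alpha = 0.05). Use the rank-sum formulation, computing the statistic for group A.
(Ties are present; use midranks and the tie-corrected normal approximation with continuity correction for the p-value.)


Step 1: Combine and sort all 12 observations; assign midranks.
sorted (value, group): (6,X), (7,X), (8,Y), (9,X), (9,Y), (17,Y), (18,X), (20,Y), (23,X), (25,X), (26,X), (32,Y)
ranks: 6->1, 7->2, 8->3, 9->4.5, 9->4.5, 17->6, 18->7, 20->8, 23->9, 25->10, 26->11, 32->12
Step 2: Rank sum for X: R1 = 1 + 2 + 4.5 + 7 + 9 + 10 + 11 = 44.5.
Step 3: U_X = R1 - n1(n1+1)/2 = 44.5 - 7*8/2 = 44.5 - 28 = 16.5.
       U_Y = n1*n2 - U_X = 35 - 16.5 = 18.5.
Step 4: Ties are present, so use the tie-corrected normal approximation (with continuity correction) for the p-value.
Step 5: p-value = 0.935170; compare to alpha = 0.05. fail to reject H0.

U_X = 16.5, p = 0.935170, fail to reject H0 at alpha = 0.05.


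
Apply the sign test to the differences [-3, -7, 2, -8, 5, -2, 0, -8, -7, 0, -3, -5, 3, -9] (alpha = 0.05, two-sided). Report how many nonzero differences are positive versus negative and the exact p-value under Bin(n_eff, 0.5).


Step 1: Discard zero differences. Original n = 14; n_eff = number of nonzero differences = 12.
Nonzero differences (with sign): -3, -7, +2, -8, +5, -2, -8, -7, -3, -5, +3, -9
Step 2: Count signs: positive = 3, negative = 9.
Step 3: Under H0: P(positive) = 0.5, so the number of positives S ~ Bin(12, 0.5).
Step 4: Two-sided exact p-value = sum of Bin(12,0.5) probabilities at or below the observed probability = 0.145996.
Step 5: alpha = 0.05. fail to reject H0.

n_eff = 12, pos = 3, neg = 9, p = 0.145996, fail to reject H0.


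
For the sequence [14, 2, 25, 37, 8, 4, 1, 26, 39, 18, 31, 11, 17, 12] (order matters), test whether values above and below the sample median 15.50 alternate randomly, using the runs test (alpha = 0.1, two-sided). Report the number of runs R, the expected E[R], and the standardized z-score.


Step 1: Compute median = 15.50; label A = above, B = below.
Labels in order: BBAABBBAAAABAB  (n_A = 7, n_B = 7)
Step 2: Count runs R = 7.
Step 3: Under H0 (random ordering), E[R] = 2*n_A*n_B/(n_A+n_B) + 1 = 2*7*7/14 + 1 = 8.0000.
        Var[R] = 2*n_A*n_B*(2*n_A*n_B - n_A - n_B) / ((n_A+n_B)^2 * (n_A+n_B-1)) = 8232/2548 = 3.2308.
        SD[R] = 1.7974.
Step 4: Continuity-corrected z = (R + 0.5 - E[R]) / SD[R] = (7 + 0.5 - 8.0000) / 1.7974 = -0.2782.
Step 5: Two-sided p-value via normal approximation = 2*(1 - Phi(|z|)) = 0.780879.
Step 6: alpha = 0.1. fail to reject H0.

R = 7, z = -0.2782, p = 0.780879, fail to reject H0.


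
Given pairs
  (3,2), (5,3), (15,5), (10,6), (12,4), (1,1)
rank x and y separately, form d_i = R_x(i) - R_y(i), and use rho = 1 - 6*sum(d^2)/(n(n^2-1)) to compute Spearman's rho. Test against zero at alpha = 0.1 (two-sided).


Step 1: Rank x and y separately (midranks; no ties here).
rank(x): 3->2, 5->3, 15->6, 10->4, 12->5, 1->1
rank(y): 2->2, 3->3, 5->5, 6->6, 4->4, 1->1
Step 2: d_i = R_x(i) - R_y(i); compute d_i^2.
  (2-2)^2=0, (3-3)^2=0, (6-5)^2=1, (4-6)^2=4, (5-4)^2=1, (1-1)^2=0
sum(d^2) = 6.
Step 3: rho = 1 - 6*6 / (6*(6^2 - 1)) = 1 - 36/210 = 0.828571.
Step 4: Under H0, t = rho * sqrt((n-2)/(1-rho^2)) = 2.9598 ~ t(4).
Step 5: Two-sided p-value from the t-distribution with 4 df = 0.041563.
Step 6: alpha = 0.1. reject H0.

rho = 0.8286, p = 0.041563, reject H0 at alpha = 0.1.


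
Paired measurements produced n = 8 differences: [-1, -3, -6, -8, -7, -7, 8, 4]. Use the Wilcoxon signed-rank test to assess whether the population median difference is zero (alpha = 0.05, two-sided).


Step 1: Drop any zero differences (none here) and take |d_i|.
|d| = [1, 3, 6, 8, 7, 7, 8, 4]
Step 2: Midrank |d_i| (ties get averaged ranks).
ranks: |1|->1, |3|->2, |6|->4, |8|->7.5, |7|->5.5, |7|->5.5, |8|->7.5, |4|->3
Step 3: Attach original signs; sum ranks with positive sign and with negative sign.
W+ = 7.5 + 3 = 10.5
W- = 1 + 2 + 4 + 7.5 + 5.5 + 5.5 = 25.5
(Check: W+ + W- = 36 should equal n(n+1)/2 = 36.)
Step 4: Test statistic W = min(W+, W-) = 10.5.
Step 5: Ties in |d|, so use the tie-corrected normal approximation.
        E[W] = n(n+1)/4 = 8*9/4 = 18.
        Tie groups: |d|=7 (t=2), |d|=8 (t=2); sum(t^3 - t) = 12.
        Var[W] = n(n+1)(2n+1)/24 - sum(t^3-t)/48 = 1224/24 - 12/48 = 50.75.
        z = (W - E[W]) / sqrt(Var[W]) = (10.5 - 18) / 7.1239 = -1.0528.
        Two-sided p = 2*Phi(z) = 0.292436.
Step 6: alpha = 0.05. fail to reject H0.

W+ = 10.5, W- = 25.5, W = min = 10.5, p = 0.292436, fail to reject H0.


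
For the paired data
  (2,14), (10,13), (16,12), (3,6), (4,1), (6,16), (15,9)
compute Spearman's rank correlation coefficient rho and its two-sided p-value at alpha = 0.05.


Step 1: Rank x and y separately (midranks; no ties here).
rank(x): 2->1, 10->5, 16->7, 3->2, 4->3, 6->4, 15->6
rank(y): 14->6, 13->5, 12->4, 6->2, 1->1, 16->7, 9->3
Step 2: d_i = R_x(i) - R_y(i); compute d_i^2.
  (1-6)^2=25, (5-5)^2=0, (7-4)^2=9, (2-2)^2=0, (3-1)^2=4, (4-7)^2=9, (6-3)^2=9
sum(d^2) = 56.
Step 3: rho = 1 - 6*56 / (7*(7^2 - 1)) = 1 - 336/336 = 0.000000.
Step 4: Under H0, t = rho * sqrt((n-2)/(1-rho^2)) = 0.0000 ~ t(5).
Step 5: Two-sided p-value from the t-distribution with 5 df = 1.000000.
Step 6: alpha = 0.05. fail to reject H0.

rho = 0.0000, p = 1.000000, fail to reject H0 at alpha = 0.05.


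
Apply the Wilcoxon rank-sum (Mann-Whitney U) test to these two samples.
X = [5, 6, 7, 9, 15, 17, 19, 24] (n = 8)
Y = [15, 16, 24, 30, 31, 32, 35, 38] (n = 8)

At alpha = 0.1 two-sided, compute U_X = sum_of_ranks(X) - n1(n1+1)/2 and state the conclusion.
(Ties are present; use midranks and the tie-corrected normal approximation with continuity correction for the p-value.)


Step 1: Combine and sort all 16 observations; assign midranks.
sorted (value, group): (5,X), (6,X), (7,X), (9,X), (15,X), (15,Y), (16,Y), (17,X), (19,X), (24,X), (24,Y), (30,Y), (31,Y), (32,Y), (35,Y), (38,Y)
ranks: 5->1, 6->2, 7->3, 9->4, 15->5.5, 15->5.5, 16->7, 17->8, 19->9, 24->10.5, 24->10.5, 30->12, 31->13, 32->14, 35->15, 38->16
Step 2: Rank sum for X: R1 = 1 + 2 + 3 + 4 + 5.5 + 8 + 9 + 10.5 = 43.
Step 3: U_X = R1 - n1(n1+1)/2 = 43 - 8*9/2 = 43 - 36 = 7.
       U_Y = n1*n2 - U_X = 64 - 7 = 57.
Step 4: Ties are present, so use the tie-corrected normal approximation (with continuity correction) for the p-value.
Step 5: p-value = 0.009972; compare to alpha = 0.1. reject H0.

U_X = 7, p = 0.009972, reject H0 at alpha = 0.1.


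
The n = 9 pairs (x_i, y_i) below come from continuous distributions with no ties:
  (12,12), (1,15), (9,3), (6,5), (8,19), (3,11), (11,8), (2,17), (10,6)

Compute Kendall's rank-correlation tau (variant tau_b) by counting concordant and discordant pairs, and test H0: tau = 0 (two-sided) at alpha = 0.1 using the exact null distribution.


Step 1: Enumerate the 36 unordered pairs (i,j) with i<j and classify each by sign(x_j-x_i) * sign(y_j-y_i).
  (1,2):dx=-11,dy=+3->D; (1,3):dx=-3,dy=-9->C; (1,4):dx=-6,dy=-7->C; (1,5):dx=-4,dy=+7->D
  (1,6):dx=-9,dy=-1->C; (1,7):dx=-1,dy=-4->C; (1,8):dx=-10,dy=+5->D; (1,9):dx=-2,dy=-6->C
  (2,3):dx=+8,dy=-12->D; (2,4):dx=+5,dy=-10->D; (2,5):dx=+7,dy=+4->C; (2,6):dx=+2,dy=-4->D
  (2,7):dx=+10,dy=-7->D; (2,8):dx=+1,dy=+2->C; (2,9):dx=+9,dy=-9->D; (3,4):dx=-3,dy=+2->D
  (3,5):dx=-1,dy=+16->D; (3,6):dx=-6,dy=+8->D; (3,7):dx=+2,dy=+5->C; (3,8):dx=-7,dy=+14->D
  (3,9):dx=+1,dy=+3->C; (4,5):dx=+2,dy=+14->C; (4,6):dx=-3,dy=+6->D; (4,7):dx=+5,dy=+3->C
  (4,8):dx=-4,dy=+12->D; (4,9):dx=+4,dy=+1->C; (5,6):dx=-5,dy=-8->C; (5,7):dx=+3,dy=-11->D
  (5,8):dx=-6,dy=-2->C; (5,9):dx=+2,dy=-13->D; (6,7):dx=+8,dy=-3->D; (6,8):dx=-1,dy=+6->D
  (6,9):dx=+7,dy=-5->D; (7,8):dx=-9,dy=+9->D; (7,9):dx=-1,dy=-2->C; (8,9):dx=+8,dy=-11->D
Step 2: C = 15, D = 21, total pairs = 36.
Step 3: tau = (C - D)/(n(n-1)/2) = (15 - 21)/36 = -0.166667.
Step 4: Exact two-sided p-value (enumerate n! = 362880 permutations of y under H0): p = 0.612202.
Step 5: alpha = 0.1. fail to reject H0.

tau_b = -0.1667 (C=15, D=21), p = 0.612202, fail to reject H0.


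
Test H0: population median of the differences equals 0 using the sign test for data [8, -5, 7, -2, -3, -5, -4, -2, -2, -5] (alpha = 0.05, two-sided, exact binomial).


Step 1: Discard zero differences. Original n = 10; n_eff = number of nonzero differences = 10.
Nonzero differences (with sign): +8, -5, +7, -2, -3, -5, -4, -2, -2, -5
Step 2: Count signs: positive = 2, negative = 8.
Step 3: Under H0: P(positive) = 0.5, so the number of positives S ~ Bin(10, 0.5).
Step 4: Two-sided exact p-value = sum of Bin(10,0.5) probabilities at or below the observed probability = 0.109375.
Step 5: alpha = 0.05. fail to reject H0.

n_eff = 10, pos = 2, neg = 8, p = 0.109375, fail to reject H0.


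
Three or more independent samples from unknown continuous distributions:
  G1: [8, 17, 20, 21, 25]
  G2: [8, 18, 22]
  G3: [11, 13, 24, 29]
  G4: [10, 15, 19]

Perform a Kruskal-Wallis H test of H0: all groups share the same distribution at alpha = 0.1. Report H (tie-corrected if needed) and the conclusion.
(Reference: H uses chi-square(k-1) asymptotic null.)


Step 1: Combine all N = 15 observations and assign midranks.
sorted (value, group, rank): (8,G1,1.5), (8,G2,1.5), (10,G4,3), (11,G3,4), (13,G3,5), (15,G4,6), (17,G1,7), (18,G2,8), (19,G4,9), (20,G1,10), (21,G1,11), (22,G2,12), (24,G3,13), (25,G1,14), (29,G3,15)
Step 2: Sum ranks within each group.
R_1 = 43.5 (n_1 = 5)
R_2 = 21.5 (n_2 = 3)
R_3 = 37 (n_3 = 4)
R_4 = 18 (n_4 = 3)
Step 3: H = 12/(N(N+1)) * sum(R_i^2/n_i) - 3(N+1)
     = 12/(15*16) * (43.5^2/5 + 21.5^2/3 + 37^2/4 + 18^2/3) - 3*16
     = 0.050000 * 982.783 - 48
     = 1.139167.
Step 4: Ties present; correction factor C = 1 - 6/(15^3 - 15) = 0.998214. Corrected H = 1.139167 / 0.998214 = 1.141205.
Step 5: Under H0, H ~ chi^2(3); p-value = 0.767138.
Step 6: alpha = 0.1. fail to reject H0.

H = 1.1412, df = 3, p = 0.767138, fail to reject H0.


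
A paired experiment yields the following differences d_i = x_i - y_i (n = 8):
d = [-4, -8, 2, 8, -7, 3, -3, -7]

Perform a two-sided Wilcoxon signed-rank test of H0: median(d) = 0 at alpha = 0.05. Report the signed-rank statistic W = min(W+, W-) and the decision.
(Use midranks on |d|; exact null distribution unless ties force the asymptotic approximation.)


Step 1: Drop any zero differences (none here) and take |d_i|.
|d| = [4, 8, 2, 8, 7, 3, 3, 7]
Step 2: Midrank |d_i| (ties get averaged ranks).
ranks: |4|->4, |8|->7.5, |2|->1, |8|->7.5, |7|->5.5, |3|->2.5, |3|->2.5, |7|->5.5
Step 3: Attach original signs; sum ranks with positive sign and with negative sign.
W+ = 1 + 7.5 + 2.5 = 11
W- = 4 + 7.5 + 5.5 + 2.5 + 5.5 = 25
(Check: W+ + W- = 36 should equal n(n+1)/2 = 36.)
Step 4: Test statistic W = min(W+, W-) = 11.
Step 5: Ties in |d|, so use the tie-corrected normal approximation.
        E[W] = n(n+1)/4 = 8*9/4 = 18.
        Tie groups: |d|=3 (t=2), |d|=7 (t=2), |d|=8 (t=2); sum(t^3 - t) = 18.
        Var[W] = n(n+1)(2n+1)/24 - sum(t^3-t)/48 = 1224/24 - 18/48 = 50.625.
        z = (W - E[W]) / sqrt(Var[W]) = (11 - 18) / 7.1151 = -0.9838.
        Two-sided p = 2*Phi(z) = 0.325204.
Step 6: alpha = 0.05. fail to reject H0.

W+ = 11, W- = 25, W = min = 11, p = 0.325204, fail to reject H0.


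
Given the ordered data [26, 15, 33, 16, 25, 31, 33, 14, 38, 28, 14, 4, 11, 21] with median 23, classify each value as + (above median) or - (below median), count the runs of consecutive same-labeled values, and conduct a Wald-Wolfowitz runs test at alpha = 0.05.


Step 1: Compute median = 23; label A = above, B = below.
Labels in order: ABABAAABAABBBB  (n_A = 7, n_B = 7)
Step 2: Count runs R = 8.
Step 3: Under H0 (random ordering), E[R] = 2*n_A*n_B/(n_A+n_B) + 1 = 2*7*7/14 + 1 = 8.0000.
        Var[R] = 2*n_A*n_B*(2*n_A*n_B - n_A - n_B) / ((n_A+n_B)^2 * (n_A+n_B-1)) = 8232/2548 = 3.2308.
        SD[R] = 1.7974.
Step 4: R = E[R], so z = 0 with no continuity correction.
Step 5: Two-sided p-value via normal approximation = 2*(1 - Phi(|z|)) = 1.000000.
Step 6: alpha = 0.05. fail to reject H0.

R = 8, z = 0.0000, p = 1.000000, fail to reject H0.


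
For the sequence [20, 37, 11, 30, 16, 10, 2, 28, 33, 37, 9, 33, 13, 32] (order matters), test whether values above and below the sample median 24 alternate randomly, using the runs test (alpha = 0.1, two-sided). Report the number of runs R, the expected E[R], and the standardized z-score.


Step 1: Compute median = 24; label A = above, B = below.
Labels in order: BABABBBAAABABA  (n_A = 7, n_B = 7)
Step 2: Count runs R = 10.
Step 3: Under H0 (random ordering), E[R] = 2*n_A*n_B/(n_A+n_B) + 1 = 2*7*7/14 + 1 = 8.0000.
        Var[R] = 2*n_A*n_B*(2*n_A*n_B - n_A - n_B) / ((n_A+n_B)^2 * (n_A+n_B-1)) = 8232/2548 = 3.2308.
        SD[R] = 1.7974.
Step 4: Continuity-corrected z = (R - 0.5 - E[R]) / SD[R] = (10 - 0.5 - 8.0000) / 1.7974 = 0.8345.
Step 5: Two-sided p-value via normal approximation = 2*(1 - Phi(|z|)) = 0.403986.
Step 6: alpha = 0.1. fail to reject H0.

R = 10, z = 0.8345, p = 0.403986, fail to reject H0.


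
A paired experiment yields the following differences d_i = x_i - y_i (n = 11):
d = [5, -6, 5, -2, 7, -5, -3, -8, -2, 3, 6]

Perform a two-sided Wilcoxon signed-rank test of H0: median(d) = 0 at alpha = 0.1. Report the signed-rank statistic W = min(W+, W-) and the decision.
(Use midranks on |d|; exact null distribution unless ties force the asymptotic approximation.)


Step 1: Drop any zero differences (none here) and take |d_i|.
|d| = [5, 6, 5, 2, 7, 5, 3, 8, 2, 3, 6]
Step 2: Midrank |d_i| (ties get averaged ranks).
ranks: |5|->6, |6|->8.5, |5|->6, |2|->1.5, |7|->10, |5|->6, |3|->3.5, |8|->11, |2|->1.5, |3|->3.5, |6|->8.5
Step 3: Attach original signs; sum ranks with positive sign and with negative sign.
W+ = 6 + 6 + 10 + 3.5 + 8.5 = 34
W- = 8.5 + 1.5 + 6 + 3.5 + 11 + 1.5 = 32
(Check: W+ + W- = 66 should equal n(n+1)/2 = 66.)
Step 4: Test statistic W = min(W+, W-) = 32.
Step 5: Ties in |d|, so use the tie-corrected normal approximation.
        E[W] = n(n+1)/4 = 11*12/4 = 33.
        Tie groups: |d|=2 (t=2), |d|=3 (t=2), |d|=5 (t=3), |d|=6 (t=2); sum(t^3 - t) = 42.
        Var[W] = n(n+1)(2n+1)/24 - sum(t^3-t)/48 = 3036/24 - 42/48 = 125.625.
        z = (W - E[W]) / sqrt(Var[W]) = (32 - 33) / 11.2083 = -0.0892.
        Two-sided p = 2*Phi(z) = 0.928907.
Step 6: alpha = 0.1. fail to reject H0.

W+ = 34, W- = 32, W = min = 32, p = 0.928907, fail to reject H0.


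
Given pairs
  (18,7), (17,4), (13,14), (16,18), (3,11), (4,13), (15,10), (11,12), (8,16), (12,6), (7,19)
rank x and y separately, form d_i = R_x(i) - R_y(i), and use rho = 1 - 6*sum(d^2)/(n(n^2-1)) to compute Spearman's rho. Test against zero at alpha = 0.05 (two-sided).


Step 1: Rank x and y separately (midranks; no ties here).
rank(x): 18->11, 17->10, 13->7, 16->9, 3->1, 4->2, 15->8, 11->5, 8->4, 12->6, 7->3
rank(y): 7->3, 4->1, 14->8, 18->10, 11->5, 13->7, 10->4, 12->6, 16->9, 6->2, 19->11
Step 2: d_i = R_x(i) - R_y(i); compute d_i^2.
  (11-3)^2=64, (10-1)^2=81, (7-8)^2=1, (9-10)^2=1, (1-5)^2=16, (2-7)^2=25, (8-4)^2=16, (5-6)^2=1, (4-9)^2=25, (6-2)^2=16, (3-11)^2=64
sum(d^2) = 310.
Step 3: rho = 1 - 6*310 / (11*(11^2 - 1)) = 1 - 1860/1320 = -0.409091.
Step 4: Under H0, t = rho * sqrt((n-2)/(1-rho^2)) = -1.3450 ~ t(9).
Step 5: Two-sided p-value from the t-distribution with 9 df = 0.211545.
Step 6: alpha = 0.05. fail to reject H0.

rho = -0.4091, p = 0.211545, fail to reject H0 at alpha = 0.05.


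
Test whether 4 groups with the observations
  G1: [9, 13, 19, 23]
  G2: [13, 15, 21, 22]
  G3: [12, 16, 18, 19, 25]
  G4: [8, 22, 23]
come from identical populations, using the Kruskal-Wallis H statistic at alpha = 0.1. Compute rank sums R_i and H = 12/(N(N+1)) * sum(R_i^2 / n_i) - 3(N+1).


Step 1: Combine all N = 16 observations and assign midranks.
sorted (value, group, rank): (8,G4,1), (9,G1,2), (12,G3,3), (13,G1,4.5), (13,G2,4.5), (15,G2,6), (16,G3,7), (18,G3,8), (19,G1,9.5), (19,G3,9.5), (21,G2,11), (22,G2,12.5), (22,G4,12.5), (23,G1,14.5), (23,G4,14.5), (25,G3,16)
Step 2: Sum ranks within each group.
R_1 = 30.5 (n_1 = 4)
R_2 = 34 (n_2 = 4)
R_3 = 43.5 (n_3 = 5)
R_4 = 28 (n_4 = 3)
Step 3: H = 12/(N(N+1)) * sum(R_i^2/n_i) - 3(N+1)
     = 12/(16*17) * (30.5^2/4 + 34^2/4 + 43.5^2/5 + 28^2/3) - 3*17
     = 0.044118 * 1161.35 - 51
     = 0.235846.
Step 4: Ties present; correction factor C = 1 - 24/(16^3 - 16) = 0.994118. Corrected H = 0.235846 / 0.994118 = 0.237241.
Step 5: Under H0, H ~ chi^2(3); p-value = 0.971365.
Step 6: alpha = 0.1. fail to reject H0.

H = 0.2372, df = 3, p = 0.971365, fail to reject H0.


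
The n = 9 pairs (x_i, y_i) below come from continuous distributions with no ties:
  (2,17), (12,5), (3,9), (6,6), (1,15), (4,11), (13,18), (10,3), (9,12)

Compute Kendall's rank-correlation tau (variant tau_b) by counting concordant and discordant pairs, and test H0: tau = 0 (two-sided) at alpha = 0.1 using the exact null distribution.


Step 1: Enumerate the 36 unordered pairs (i,j) with i<j and classify each by sign(x_j-x_i) * sign(y_j-y_i).
  (1,2):dx=+10,dy=-12->D; (1,3):dx=+1,dy=-8->D; (1,4):dx=+4,dy=-11->D; (1,5):dx=-1,dy=-2->C
  (1,6):dx=+2,dy=-6->D; (1,7):dx=+11,dy=+1->C; (1,8):dx=+8,dy=-14->D; (1,9):dx=+7,dy=-5->D
  (2,3):dx=-9,dy=+4->D; (2,4):dx=-6,dy=+1->D; (2,5):dx=-11,dy=+10->D; (2,6):dx=-8,dy=+6->D
  (2,7):dx=+1,dy=+13->C; (2,8):dx=-2,dy=-2->C; (2,9):dx=-3,dy=+7->D; (3,4):dx=+3,dy=-3->D
  (3,5):dx=-2,dy=+6->D; (3,6):dx=+1,dy=+2->C; (3,7):dx=+10,dy=+9->C; (3,8):dx=+7,dy=-6->D
  (3,9):dx=+6,dy=+3->C; (4,5):dx=-5,dy=+9->D; (4,6):dx=-2,dy=+5->D; (4,7):dx=+7,dy=+12->C
  (4,8):dx=+4,dy=-3->D; (4,9):dx=+3,dy=+6->C; (5,6):dx=+3,dy=-4->D; (5,7):dx=+12,dy=+3->C
  (5,8):dx=+9,dy=-12->D; (5,9):dx=+8,dy=-3->D; (6,7):dx=+9,dy=+7->C; (6,8):dx=+6,dy=-8->D
  (6,9):dx=+5,dy=+1->C; (7,8):dx=-3,dy=-15->C; (7,9):dx=-4,dy=-6->C; (8,9):dx=-1,dy=+9->D
Step 2: C = 14, D = 22, total pairs = 36.
Step 3: tau = (C - D)/(n(n-1)/2) = (14 - 22)/36 = -0.222222.
Step 4: Exact two-sided p-value (enumerate n! = 362880 permutations of y under H0): p = 0.476709.
Step 5: alpha = 0.1. fail to reject H0.

tau_b = -0.2222 (C=14, D=22), p = 0.476709, fail to reject H0.
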